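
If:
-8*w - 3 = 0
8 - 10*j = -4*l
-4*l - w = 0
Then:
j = 67/80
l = 3/32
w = -3/8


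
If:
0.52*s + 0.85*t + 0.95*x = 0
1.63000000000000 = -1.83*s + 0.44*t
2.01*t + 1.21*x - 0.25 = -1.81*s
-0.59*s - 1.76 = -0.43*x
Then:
No Solution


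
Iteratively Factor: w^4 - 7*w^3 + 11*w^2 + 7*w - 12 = (w - 1)*(w^3 - 6*w^2 + 5*w + 12) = (w - 4)*(w - 1)*(w^2 - 2*w - 3) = (w - 4)*(w - 1)*(w + 1)*(w - 3)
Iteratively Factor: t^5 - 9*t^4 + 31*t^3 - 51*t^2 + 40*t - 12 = (t - 1)*(t^4 - 8*t^3 + 23*t^2 - 28*t + 12) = (t - 2)*(t - 1)*(t^3 - 6*t^2 + 11*t - 6) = (t - 2)^2*(t - 1)*(t^2 - 4*t + 3) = (t - 2)^2*(t - 1)^2*(t - 3)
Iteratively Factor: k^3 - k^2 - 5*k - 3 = (k - 3)*(k^2 + 2*k + 1) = (k - 3)*(k + 1)*(k + 1)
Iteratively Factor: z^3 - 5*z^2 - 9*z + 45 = (z - 3)*(z^2 - 2*z - 15) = (z - 3)*(z + 3)*(z - 5)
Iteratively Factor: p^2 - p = (p - 1)*(p)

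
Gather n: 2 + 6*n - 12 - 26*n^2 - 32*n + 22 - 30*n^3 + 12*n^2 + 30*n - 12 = -30*n^3 - 14*n^2 + 4*n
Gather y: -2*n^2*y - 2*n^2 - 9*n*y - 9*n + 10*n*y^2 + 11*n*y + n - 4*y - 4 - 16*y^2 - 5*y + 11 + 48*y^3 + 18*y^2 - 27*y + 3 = -2*n^2 - 8*n + 48*y^3 + y^2*(10*n + 2) + y*(-2*n^2 + 2*n - 36) + 10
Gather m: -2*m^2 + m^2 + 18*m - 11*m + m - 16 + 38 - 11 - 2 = -m^2 + 8*m + 9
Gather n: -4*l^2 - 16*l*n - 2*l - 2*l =-4*l^2 - 16*l*n - 4*l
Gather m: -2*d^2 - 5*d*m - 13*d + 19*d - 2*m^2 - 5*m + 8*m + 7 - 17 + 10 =-2*d^2 + 6*d - 2*m^2 + m*(3 - 5*d)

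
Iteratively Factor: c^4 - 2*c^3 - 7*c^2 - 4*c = (c - 4)*(c^3 + 2*c^2 + c) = (c - 4)*(c + 1)*(c^2 + c) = (c - 4)*(c + 1)^2*(c)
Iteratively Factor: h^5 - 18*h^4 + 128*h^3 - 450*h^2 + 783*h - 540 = (h - 3)*(h^4 - 15*h^3 + 83*h^2 - 201*h + 180) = (h - 3)^2*(h^3 - 12*h^2 + 47*h - 60) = (h - 5)*(h - 3)^2*(h^2 - 7*h + 12) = (h - 5)*(h - 3)^3*(h - 4)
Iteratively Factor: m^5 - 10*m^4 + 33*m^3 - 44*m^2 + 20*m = (m)*(m^4 - 10*m^3 + 33*m^2 - 44*m + 20) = m*(m - 5)*(m^3 - 5*m^2 + 8*m - 4) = m*(m - 5)*(m - 2)*(m^2 - 3*m + 2) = m*(m - 5)*(m - 2)*(m - 1)*(m - 2)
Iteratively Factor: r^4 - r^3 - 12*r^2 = (r - 4)*(r^3 + 3*r^2) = r*(r - 4)*(r^2 + 3*r) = r*(r - 4)*(r + 3)*(r)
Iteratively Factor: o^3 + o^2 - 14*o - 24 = (o + 2)*(o^2 - o - 12) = (o + 2)*(o + 3)*(o - 4)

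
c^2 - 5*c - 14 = (c - 7)*(c + 2)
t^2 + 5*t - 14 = (t - 2)*(t + 7)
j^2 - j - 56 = (j - 8)*(j + 7)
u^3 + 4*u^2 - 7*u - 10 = (u - 2)*(u + 1)*(u + 5)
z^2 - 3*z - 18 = (z - 6)*(z + 3)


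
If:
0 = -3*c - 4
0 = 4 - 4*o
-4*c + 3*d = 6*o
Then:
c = -4/3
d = 2/9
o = 1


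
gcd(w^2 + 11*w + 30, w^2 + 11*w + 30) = w^2 + 11*w + 30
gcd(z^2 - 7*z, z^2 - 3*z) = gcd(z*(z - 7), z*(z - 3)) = z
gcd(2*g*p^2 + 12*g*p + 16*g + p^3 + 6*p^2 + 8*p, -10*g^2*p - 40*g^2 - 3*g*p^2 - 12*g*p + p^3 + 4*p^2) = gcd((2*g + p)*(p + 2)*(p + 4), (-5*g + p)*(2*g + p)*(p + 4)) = 2*g*p + 8*g + p^2 + 4*p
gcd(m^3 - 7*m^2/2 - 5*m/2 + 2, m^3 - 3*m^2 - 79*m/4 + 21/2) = m - 1/2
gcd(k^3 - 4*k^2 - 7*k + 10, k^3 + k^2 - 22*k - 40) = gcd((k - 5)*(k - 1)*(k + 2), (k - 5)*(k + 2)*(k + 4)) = k^2 - 3*k - 10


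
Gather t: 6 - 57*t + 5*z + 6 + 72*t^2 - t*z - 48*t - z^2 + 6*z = 72*t^2 + t*(-z - 105) - z^2 + 11*z + 12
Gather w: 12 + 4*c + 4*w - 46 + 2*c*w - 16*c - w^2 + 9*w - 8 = -12*c - w^2 + w*(2*c + 13) - 42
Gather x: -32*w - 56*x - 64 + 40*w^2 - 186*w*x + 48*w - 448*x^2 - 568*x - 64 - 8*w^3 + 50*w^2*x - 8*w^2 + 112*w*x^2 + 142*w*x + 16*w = -8*w^3 + 32*w^2 + 32*w + x^2*(112*w - 448) + x*(50*w^2 - 44*w - 624) - 128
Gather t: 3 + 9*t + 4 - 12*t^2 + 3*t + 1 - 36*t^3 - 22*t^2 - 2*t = -36*t^3 - 34*t^2 + 10*t + 8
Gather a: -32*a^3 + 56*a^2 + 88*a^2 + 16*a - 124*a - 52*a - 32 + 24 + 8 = -32*a^3 + 144*a^2 - 160*a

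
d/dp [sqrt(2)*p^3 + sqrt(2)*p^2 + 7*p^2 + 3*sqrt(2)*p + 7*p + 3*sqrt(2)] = 3*sqrt(2)*p^2 + 2*sqrt(2)*p + 14*p + 3*sqrt(2) + 7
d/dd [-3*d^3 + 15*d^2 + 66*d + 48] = -9*d^2 + 30*d + 66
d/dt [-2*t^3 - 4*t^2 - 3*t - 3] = -6*t^2 - 8*t - 3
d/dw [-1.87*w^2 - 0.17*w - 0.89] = -3.74*w - 0.17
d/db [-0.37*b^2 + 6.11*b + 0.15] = 6.11 - 0.74*b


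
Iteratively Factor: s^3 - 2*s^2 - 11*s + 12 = (s - 4)*(s^2 + 2*s - 3) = (s - 4)*(s - 1)*(s + 3)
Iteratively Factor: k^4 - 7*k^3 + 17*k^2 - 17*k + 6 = (k - 1)*(k^3 - 6*k^2 + 11*k - 6) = (k - 2)*(k - 1)*(k^2 - 4*k + 3) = (k - 3)*(k - 2)*(k - 1)*(k - 1)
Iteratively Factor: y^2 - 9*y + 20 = (y - 5)*(y - 4)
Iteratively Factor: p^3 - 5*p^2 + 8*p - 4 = (p - 1)*(p^2 - 4*p + 4) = (p - 2)*(p - 1)*(p - 2)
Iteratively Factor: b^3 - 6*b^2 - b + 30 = (b + 2)*(b^2 - 8*b + 15) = (b - 3)*(b + 2)*(b - 5)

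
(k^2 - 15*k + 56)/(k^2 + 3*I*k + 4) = (k^2 - 15*k + 56)/(k^2 + 3*I*k + 4)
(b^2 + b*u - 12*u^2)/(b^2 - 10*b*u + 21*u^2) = (-b - 4*u)/(-b + 7*u)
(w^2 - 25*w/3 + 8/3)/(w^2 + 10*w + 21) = (3*w^2 - 25*w + 8)/(3*(w^2 + 10*w + 21))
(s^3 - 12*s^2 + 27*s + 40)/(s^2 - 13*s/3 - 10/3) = 3*(s^2 - 7*s - 8)/(3*s + 2)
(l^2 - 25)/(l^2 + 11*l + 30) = (l - 5)/(l + 6)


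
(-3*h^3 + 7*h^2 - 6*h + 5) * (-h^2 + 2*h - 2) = 3*h^5 - 13*h^4 + 26*h^3 - 31*h^2 + 22*h - 10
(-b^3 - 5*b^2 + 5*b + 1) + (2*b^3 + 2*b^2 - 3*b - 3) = b^3 - 3*b^2 + 2*b - 2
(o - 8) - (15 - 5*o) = 6*o - 23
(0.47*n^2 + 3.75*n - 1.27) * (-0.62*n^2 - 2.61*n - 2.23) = -0.2914*n^4 - 3.5517*n^3 - 10.0482*n^2 - 5.0478*n + 2.8321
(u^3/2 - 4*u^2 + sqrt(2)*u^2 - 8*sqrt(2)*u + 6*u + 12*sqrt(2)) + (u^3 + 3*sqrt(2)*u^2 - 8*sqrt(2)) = 3*u^3/2 - 4*u^2 + 4*sqrt(2)*u^2 - 8*sqrt(2)*u + 6*u + 4*sqrt(2)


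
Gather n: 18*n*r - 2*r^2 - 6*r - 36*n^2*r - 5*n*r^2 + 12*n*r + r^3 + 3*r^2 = -36*n^2*r + n*(-5*r^2 + 30*r) + r^3 + r^2 - 6*r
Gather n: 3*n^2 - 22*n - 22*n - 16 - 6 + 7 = 3*n^2 - 44*n - 15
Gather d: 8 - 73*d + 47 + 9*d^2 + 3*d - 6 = 9*d^2 - 70*d + 49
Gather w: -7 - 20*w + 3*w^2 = 3*w^2 - 20*w - 7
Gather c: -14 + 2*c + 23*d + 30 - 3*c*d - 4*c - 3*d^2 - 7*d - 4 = c*(-3*d - 2) - 3*d^2 + 16*d + 12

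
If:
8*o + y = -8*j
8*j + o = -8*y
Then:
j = -9*y/8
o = y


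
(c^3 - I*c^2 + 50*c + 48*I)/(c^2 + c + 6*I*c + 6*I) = (c^2 - 7*I*c + 8)/(c + 1)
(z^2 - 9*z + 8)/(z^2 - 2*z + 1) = (z - 8)/(z - 1)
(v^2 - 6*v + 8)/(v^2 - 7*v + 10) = (v - 4)/(v - 5)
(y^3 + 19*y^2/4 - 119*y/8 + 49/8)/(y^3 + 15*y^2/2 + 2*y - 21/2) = (8*y^2 - 18*y + 7)/(4*(2*y^2 + y - 3))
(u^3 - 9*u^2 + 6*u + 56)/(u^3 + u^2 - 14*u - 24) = (u - 7)/(u + 3)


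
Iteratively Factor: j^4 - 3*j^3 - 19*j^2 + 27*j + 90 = (j - 5)*(j^3 + 2*j^2 - 9*j - 18) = (j - 5)*(j - 3)*(j^2 + 5*j + 6) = (j - 5)*(j - 3)*(j + 2)*(j + 3)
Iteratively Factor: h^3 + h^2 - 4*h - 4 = (h - 2)*(h^2 + 3*h + 2) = (h - 2)*(h + 1)*(h + 2)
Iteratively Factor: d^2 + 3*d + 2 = (d + 2)*(d + 1)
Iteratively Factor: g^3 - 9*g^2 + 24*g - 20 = (g - 5)*(g^2 - 4*g + 4) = (g - 5)*(g - 2)*(g - 2)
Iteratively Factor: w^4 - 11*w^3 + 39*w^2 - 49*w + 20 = (w - 4)*(w^3 - 7*w^2 + 11*w - 5) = (w - 5)*(w - 4)*(w^2 - 2*w + 1) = (w - 5)*(w - 4)*(w - 1)*(w - 1)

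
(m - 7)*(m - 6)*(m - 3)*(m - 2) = m^4 - 18*m^3 + 113*m^2 - 288*m + 252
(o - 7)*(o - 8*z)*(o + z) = o^3 - 7*o^2*z - 7*o^2 - 8*o*z^2 + 49*o*z + 56*z^2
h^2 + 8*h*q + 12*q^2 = (h + 2*q)*(h + 6*q)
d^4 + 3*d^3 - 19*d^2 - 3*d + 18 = (d - 3)*(d - 1)*(d + 1)*(d + 6)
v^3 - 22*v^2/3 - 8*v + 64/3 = (v - 8)*(v - 4/3)*(v + 2)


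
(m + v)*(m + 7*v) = m^2 + 8*m*v + 7*v^2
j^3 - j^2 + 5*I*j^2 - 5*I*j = j*(j - 1)*(j + 5*I)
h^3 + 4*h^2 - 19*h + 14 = (h - 2)*(h - 1)*(h + 7)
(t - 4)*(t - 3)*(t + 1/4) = t^3 - 27*t^2/4 + 41*t/4 + 3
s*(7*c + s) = 7*c*s + s^2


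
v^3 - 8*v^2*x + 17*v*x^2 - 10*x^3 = (v - 5*x)*(v - 2*x)*(v - x)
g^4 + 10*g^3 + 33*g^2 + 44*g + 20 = (g + 1)*(g + 2)^2*(g + 5)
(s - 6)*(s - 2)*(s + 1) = s^3 - 7*s^2 + 4*s + 12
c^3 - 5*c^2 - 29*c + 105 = (c - 7)*(c - 3)*(c + 5)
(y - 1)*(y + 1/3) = y^2 - 2*y/3 - 1/3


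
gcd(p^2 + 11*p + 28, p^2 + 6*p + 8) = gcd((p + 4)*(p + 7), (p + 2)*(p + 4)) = p + 4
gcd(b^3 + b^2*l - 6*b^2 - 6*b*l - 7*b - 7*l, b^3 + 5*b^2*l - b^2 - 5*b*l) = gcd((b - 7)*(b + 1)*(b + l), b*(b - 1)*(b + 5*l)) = 1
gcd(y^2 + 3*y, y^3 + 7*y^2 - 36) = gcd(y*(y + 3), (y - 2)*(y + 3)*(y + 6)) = y + 3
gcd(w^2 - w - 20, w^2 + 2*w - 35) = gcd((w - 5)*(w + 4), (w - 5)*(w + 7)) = w - 5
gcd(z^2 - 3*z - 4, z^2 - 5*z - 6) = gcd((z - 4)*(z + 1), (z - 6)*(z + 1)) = z + 1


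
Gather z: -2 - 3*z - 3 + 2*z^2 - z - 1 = 2*z^2 - 4*z - 6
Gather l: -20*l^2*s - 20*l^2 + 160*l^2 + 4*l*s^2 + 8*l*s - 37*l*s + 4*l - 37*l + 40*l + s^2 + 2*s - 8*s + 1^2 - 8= l^2*(140 - 20*s) + l*(4*s^2 - 29*s + 7) + s^2 - 6*s - 7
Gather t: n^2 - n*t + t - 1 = n^2 + t*(1 - n) - 1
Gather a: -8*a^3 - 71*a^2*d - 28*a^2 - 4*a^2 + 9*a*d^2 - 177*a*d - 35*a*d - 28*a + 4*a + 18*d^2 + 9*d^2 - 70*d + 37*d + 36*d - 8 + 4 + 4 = -8*a^3 + a^2*(-71*d - 32) + a*(9*d^2 - 212*d - 24) + 27*d^2 + 3*d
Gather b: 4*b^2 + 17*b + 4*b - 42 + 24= 4*b^2 + 21*b - 18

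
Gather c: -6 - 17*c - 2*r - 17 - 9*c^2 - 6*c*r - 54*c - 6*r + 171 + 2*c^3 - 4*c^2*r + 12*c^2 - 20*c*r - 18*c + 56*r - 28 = 2*c^3 + c^2*(3 - 4*r) + c*(-26*r - 89) + 48*r + 120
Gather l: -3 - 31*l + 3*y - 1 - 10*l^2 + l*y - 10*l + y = -10*l^2 + l*(y - 41) + 4*y - 4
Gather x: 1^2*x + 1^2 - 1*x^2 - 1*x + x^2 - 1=0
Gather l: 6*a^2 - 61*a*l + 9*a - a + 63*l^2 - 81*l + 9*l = 6*a^2 + 8*a + 63*l^2 + l*(-61*a - 72)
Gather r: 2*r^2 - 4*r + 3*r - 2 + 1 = 2*r^2 - r - 1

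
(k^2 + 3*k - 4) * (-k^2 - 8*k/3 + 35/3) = -k^4 - 17*k^3/3 + 23*k^2/3 + 137*k/3 - 140/3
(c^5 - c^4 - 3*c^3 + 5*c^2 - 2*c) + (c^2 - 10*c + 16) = c^5 - c^4 - 3*c^3 + 6*c^2 - 12*c + 16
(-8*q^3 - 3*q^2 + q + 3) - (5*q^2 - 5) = -8*q^3 - 8*q^2 + q + 8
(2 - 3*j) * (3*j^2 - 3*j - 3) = -9*j^3 + 15*j^2 + 3*j - 6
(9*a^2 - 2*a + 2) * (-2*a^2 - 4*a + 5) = -18*a^4 - 32*a^3 + 49*a^2 - 18*a + 10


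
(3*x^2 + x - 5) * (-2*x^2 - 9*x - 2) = -6*x^4 - 29*x^3 - 5*x^2 + 43*x + 10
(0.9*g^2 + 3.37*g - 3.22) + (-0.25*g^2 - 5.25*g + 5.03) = 0.65*g^2 - 1.88*g + 1.81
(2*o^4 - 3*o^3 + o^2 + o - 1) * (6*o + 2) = 12*o^5 - 14*o^4 + 8*o^2 - 4*o - 2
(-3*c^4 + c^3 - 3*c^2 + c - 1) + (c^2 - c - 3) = -3*c^4 + c^3 - 2*c^2 - 4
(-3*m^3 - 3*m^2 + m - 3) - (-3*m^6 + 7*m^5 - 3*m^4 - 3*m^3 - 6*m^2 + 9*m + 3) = 3*m^6 - 7*m^5 + 3*m^4 + 3*m^2 - 8*m - 6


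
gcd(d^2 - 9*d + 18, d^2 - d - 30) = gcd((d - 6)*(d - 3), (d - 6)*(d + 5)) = d - 6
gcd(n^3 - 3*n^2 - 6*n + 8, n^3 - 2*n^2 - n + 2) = n - 1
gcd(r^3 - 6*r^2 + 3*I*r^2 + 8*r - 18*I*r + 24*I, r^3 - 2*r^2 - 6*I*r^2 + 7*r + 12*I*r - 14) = r - 2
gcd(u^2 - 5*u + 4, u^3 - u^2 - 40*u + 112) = u - 4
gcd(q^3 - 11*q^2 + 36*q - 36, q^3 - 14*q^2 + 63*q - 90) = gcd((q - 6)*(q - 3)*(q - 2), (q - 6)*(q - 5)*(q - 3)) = q^2 - 9*q + 18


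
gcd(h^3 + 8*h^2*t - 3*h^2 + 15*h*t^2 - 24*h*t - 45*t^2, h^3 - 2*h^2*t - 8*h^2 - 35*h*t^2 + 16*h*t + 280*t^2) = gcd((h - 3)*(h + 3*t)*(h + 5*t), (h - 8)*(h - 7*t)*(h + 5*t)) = h + 5*t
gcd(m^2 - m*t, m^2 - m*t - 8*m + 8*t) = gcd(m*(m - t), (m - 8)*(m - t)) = -m + t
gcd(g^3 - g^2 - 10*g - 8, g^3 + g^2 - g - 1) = g + 1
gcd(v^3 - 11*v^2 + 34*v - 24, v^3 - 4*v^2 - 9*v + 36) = v - 4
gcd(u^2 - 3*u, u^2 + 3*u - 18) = u - 3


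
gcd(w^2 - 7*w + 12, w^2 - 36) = 1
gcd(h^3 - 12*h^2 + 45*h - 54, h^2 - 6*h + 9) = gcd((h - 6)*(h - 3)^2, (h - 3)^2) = h^2 - 6*h + 9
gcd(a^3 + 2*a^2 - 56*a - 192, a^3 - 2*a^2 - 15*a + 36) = a + 4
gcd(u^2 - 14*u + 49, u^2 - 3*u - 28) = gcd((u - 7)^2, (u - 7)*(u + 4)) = u - 7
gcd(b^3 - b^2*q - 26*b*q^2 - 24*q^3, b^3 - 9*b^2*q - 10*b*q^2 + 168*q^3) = -b^2 + 2*b*q + 24*q^2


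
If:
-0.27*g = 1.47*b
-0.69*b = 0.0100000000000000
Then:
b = -0.01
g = 0.08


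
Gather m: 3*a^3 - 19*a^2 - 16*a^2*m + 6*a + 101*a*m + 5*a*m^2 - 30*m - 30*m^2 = 3*a^3 - 19*a^2 + 6*a + m^2*(5*a - 30) + m*(-16*a^2 + 101*a - 30)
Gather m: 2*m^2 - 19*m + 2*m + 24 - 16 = 2*m^2 - 17*m + 8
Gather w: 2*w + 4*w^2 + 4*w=4*w^2 + 6*w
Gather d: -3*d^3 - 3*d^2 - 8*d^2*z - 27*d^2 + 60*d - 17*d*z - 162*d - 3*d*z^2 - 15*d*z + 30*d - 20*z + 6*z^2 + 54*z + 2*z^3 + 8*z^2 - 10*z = -3*d^3 + d^2*(-8*z - 30) + d*(-3*z^2 - 32*z - 72) + 2*z^3 + 14*z^2 + 24*z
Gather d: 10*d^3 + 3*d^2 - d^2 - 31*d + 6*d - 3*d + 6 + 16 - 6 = 10*d^3 + 2*d^2 - 28*d + 16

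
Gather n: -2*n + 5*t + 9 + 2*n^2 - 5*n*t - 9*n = 2*n^2 + n*(-5*t - 11) + 5*t + 9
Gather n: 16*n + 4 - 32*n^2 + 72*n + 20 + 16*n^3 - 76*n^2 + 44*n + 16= 16*n^3 - 108*n^2 + 132*n + 40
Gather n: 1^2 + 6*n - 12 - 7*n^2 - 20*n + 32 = -7*n^2 - 14*n + 21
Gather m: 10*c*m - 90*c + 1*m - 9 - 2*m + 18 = -90*c + m*(10*c - 1) + 9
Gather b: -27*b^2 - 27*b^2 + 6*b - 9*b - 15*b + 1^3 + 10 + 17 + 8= -54*b^2 - 18*b + 36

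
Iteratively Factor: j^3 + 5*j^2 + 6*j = (j + 3)*(j^2 + 2*j) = j*(j + 3)*(j + 2)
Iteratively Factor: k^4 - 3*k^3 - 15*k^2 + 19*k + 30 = (k + 3)*(k^3 - 6*k^2 + 3*k + 10) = (k - 5)*(k + 3)*(k^2 - k - 2) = (k - 5)*(k + 1)*(k + 3)*(k - 2)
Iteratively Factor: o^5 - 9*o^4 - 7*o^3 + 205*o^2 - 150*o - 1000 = (o - 5)*(o^4 - 4*o^3 - 27*o^2 + 70*o + 200) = (o - 5)^2*(o^3 + o^2 - 22*o - 40) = (o - 5)^3*(o^2 + 6*o + 8) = (o - 5)^3*(o + 4)*(o + 2)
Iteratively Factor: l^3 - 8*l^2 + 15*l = (l - 5)*(l^2 - 3*l) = (l - 5)*(l - 3)*(l)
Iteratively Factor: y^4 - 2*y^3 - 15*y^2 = (y)*(y^3 - 2*y^2 - 15*y) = y*(y - 5)*(y^2 + 3*y) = y^2*(y - 5)*(y + 3)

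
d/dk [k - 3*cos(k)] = 3*sin(k) + 1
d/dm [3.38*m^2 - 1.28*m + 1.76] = 6.76*m - 1.28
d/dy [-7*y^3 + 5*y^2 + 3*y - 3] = -21*y^2 + 10*y + 3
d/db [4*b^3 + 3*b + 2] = 12*b^2 + 3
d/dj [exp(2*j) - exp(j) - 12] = (2*exp(j) - 1)*exp(j)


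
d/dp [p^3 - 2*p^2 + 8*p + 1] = 3*p^2 - 4*p + 8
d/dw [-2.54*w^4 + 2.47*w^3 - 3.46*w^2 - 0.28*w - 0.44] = -10.16*w^3 + 7.41*w^2 - 6.92*w - 0.28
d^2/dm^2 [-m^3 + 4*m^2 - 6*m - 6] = 8 - 6*m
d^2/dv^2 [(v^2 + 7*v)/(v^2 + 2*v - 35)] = 10/(v^3 - 15*v^2 + 75*v - 125)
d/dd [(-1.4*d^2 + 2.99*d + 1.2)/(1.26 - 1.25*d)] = (1.75*d^2 - 3.528*d + 5.2674)/(1.5625*d^2 - 3.15*d + 1.5876)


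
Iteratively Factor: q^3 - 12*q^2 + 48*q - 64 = (q - 4)*(q^2 - 8*q + 16) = (q - 4)^2*(q - 4)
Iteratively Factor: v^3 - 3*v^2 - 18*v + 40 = (v - 2)*(v^2 - v - 20) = (v - 5)*(v - 2)*(v + 4)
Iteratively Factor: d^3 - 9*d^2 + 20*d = (d - 5)*(d^2 - 4*d) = (d - 5)*(d - 4)*(d)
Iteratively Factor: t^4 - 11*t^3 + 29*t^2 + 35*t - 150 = (t - 3)*(t^3 - 8*t^2 + 5*t + 50) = (t - 5)*(t - 3)*(t^2 - 3*t - 10) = (t - 5)*(t - 3)*(t + 2)*(t - 5)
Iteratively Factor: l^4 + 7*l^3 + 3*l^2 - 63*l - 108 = (l + 4)*(l^3 + 3*l^2 - 9*l - 27) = (l + 3)*(l + 4)*(l^2 - 9) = (l - 3)*(l + 3)*(l + 4)*(l + 3)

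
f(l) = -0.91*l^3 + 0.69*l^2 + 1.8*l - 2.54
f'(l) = -2.73*l^2 + 1.38*l + 1.8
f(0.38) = -1.81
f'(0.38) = 1.93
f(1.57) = -1.53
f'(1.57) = -2.76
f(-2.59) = 13.24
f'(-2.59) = -20.09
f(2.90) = -13.71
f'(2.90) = -17.16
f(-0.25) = -2.93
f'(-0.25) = 1.28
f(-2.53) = 12.06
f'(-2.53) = -19.17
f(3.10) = -17.44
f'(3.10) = -20.16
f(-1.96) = 3.43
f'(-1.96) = -11.39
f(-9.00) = 700.54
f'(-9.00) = -231.75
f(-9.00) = 700.54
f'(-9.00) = -231.75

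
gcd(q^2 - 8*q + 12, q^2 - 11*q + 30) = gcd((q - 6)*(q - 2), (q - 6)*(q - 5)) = q - 6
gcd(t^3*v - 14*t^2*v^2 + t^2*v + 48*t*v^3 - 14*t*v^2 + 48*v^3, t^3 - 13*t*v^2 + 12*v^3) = 1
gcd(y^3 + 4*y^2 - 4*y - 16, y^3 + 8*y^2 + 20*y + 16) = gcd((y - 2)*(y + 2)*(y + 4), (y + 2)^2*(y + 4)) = y^2 + 6*y + 8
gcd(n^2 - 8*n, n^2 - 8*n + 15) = 1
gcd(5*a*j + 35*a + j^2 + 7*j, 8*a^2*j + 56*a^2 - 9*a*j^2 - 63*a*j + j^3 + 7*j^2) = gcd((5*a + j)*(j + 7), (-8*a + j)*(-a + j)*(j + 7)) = j + 7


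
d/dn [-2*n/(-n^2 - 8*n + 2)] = 2*(n^2 - 2*n*(n + 4) + 8*n - 2)/(n^2 + 8*n - 2)^2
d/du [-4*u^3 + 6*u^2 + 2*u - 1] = -12*u^2 + 12*u + 2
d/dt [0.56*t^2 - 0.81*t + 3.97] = 1.12*t - 0.81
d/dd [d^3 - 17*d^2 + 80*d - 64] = 3*d^2 - 34*d + 80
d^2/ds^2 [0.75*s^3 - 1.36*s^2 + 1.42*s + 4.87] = 4.5*s - 2.72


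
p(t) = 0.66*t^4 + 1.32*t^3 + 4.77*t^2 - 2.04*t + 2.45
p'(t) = 2.64*t^3 + 3.96*t^2 + 9.54*t - 2.04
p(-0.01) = 2.47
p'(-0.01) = -2.14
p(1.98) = 37.50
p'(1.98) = 52.87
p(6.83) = 2067.84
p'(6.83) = 1088.98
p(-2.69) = 51.32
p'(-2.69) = -50.44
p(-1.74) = 19.54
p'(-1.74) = -20.56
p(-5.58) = 572.87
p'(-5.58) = -390.65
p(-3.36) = 97.20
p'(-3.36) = -89.53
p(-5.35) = 488.46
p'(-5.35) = -344.00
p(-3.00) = 69.32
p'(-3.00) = -66.30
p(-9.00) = 3775.16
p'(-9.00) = -1691.70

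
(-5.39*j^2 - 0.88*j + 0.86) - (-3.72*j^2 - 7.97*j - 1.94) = -1.67*j^2 + 7.09*j + 2.8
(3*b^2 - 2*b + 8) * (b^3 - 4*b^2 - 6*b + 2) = 3*b^5 - 14*b^4 - 2*b^3 - 14*b^2 - 52*b + 16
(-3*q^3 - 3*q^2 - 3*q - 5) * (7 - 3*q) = 9*q^4 - 12*q^3 - 12*q^2 - 6*q - 35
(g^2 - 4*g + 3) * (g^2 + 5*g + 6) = g^4 + g^3 - 11*g^2 - 9*g + 18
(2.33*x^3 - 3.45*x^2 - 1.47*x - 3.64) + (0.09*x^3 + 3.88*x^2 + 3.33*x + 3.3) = 2.42*x^3 + 0.43*x^2 + 1.86*x - 0.34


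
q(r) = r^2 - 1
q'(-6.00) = -12.00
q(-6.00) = 35.00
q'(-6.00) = -12.00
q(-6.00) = 35.00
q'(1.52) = 3.04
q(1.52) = 1.31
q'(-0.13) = -0.26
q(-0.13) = -0.98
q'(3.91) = 7.82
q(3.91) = 14.29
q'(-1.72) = -3.44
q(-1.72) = 1.96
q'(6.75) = 13.50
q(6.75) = 44.56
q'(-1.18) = -2.36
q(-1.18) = 0.39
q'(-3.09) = -6.18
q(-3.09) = 8.55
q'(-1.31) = -2.62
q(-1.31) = 0.72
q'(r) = 2*r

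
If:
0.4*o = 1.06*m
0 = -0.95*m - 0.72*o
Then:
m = 0.00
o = 0.00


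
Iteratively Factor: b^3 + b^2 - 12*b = (b)*(b^2 + b - 12) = b*(b + 4)*(b - 3)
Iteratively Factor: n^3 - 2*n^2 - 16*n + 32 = (n - 4)*(n^2 + 2*n - 8) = (n - 4)*(n - 2)*(n + 4)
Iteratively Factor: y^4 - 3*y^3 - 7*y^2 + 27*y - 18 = (y - 1)*(y^3 - 2*y^2 - 9*y + 18) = (y - 2)*(y - 1)*(y^2 - 9) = (y - 2)*(y - 1)*(y + 3)*(y - 3)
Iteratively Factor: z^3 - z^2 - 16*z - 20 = (z + 2)*(z^2 - 3*z - 10) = (z - 5)*(z + 2)*(z + 2)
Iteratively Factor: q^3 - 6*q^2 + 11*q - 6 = (q - 1)*(q^2 - 5*q + 6) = (q - 3)*(q - 1)*(q - 2)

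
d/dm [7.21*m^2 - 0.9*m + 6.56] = 14.42*m - 0.9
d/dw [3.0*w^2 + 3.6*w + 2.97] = 6.0*w + 3.6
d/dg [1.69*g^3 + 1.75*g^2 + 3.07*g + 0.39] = 5.07*g^2 + 3.5*g + 3.07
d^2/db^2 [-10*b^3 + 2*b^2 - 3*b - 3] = 4 - 60*b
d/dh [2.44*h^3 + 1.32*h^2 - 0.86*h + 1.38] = 7.32*h^2 + 2.64*h - 0.86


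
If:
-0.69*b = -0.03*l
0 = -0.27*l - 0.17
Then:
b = -0.03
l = -0.63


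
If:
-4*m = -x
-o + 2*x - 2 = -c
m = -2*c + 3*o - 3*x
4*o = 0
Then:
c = -26/3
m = 4/3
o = 0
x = 16/3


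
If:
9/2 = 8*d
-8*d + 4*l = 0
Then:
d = 9/16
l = 9/8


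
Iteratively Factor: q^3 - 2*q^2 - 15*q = (q + 3)*(q^2 - 5*q) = (q - 5)*(q + 3)*(q)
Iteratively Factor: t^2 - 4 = (t + 2)*(t - 2)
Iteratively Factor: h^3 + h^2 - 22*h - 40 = (h + 2)*(h^2 - h - 20) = (h - 5)*(h + 2)*(h + 4)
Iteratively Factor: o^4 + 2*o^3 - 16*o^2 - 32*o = (o + 2)*(o^3 - 16*o) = o*(o + 2)*(o^2 - 16) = o*(o + 2)*(o + 4)*(o - 4)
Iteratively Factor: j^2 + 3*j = (j + 3)*(j)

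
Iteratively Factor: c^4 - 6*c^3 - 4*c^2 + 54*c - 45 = (c - 3)*(c^3 - 3*c^2 - 13*c + 15) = (c - 3)*(c + 3)*(c^2 - 6*c + 5) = (c - 3)*(c - 1)*(c + 3)*(c - 5)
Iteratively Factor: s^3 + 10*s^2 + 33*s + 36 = (s + 3)*(s^2 + 7*s + 12) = (s + 3)*(s + 4)*(s + 3)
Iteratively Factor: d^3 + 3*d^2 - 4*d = (d)*(d^2 + 3*d - 4) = d*(d + 4)*(d - 1)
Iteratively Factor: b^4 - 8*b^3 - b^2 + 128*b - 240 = (b - 5)*(b^3 - 3*b^2 - 16*b + 48) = (b - 5)*(b - 4)*(b^2 + b - 12) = (b - 5)*(b - 4)*(b - 3)*(b + 4)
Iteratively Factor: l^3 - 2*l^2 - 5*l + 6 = (l + 2)*(l^2 - 4*l + 3) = (l - 3)*(l + 2)*(l - 1)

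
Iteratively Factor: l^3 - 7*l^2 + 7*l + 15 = (l + 1)*(l^2 - 8*l + 15) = (l - 5)*(l + 1)*(l - 3)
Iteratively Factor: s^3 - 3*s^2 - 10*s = (s + 2)*(s^2 - 5*s) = (s - 5)*(s + 2)*(s)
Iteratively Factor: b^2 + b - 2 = (b - 1)*(b + 2)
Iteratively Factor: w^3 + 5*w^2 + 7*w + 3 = (w + 1)*(w^2 + 4*w + 3) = (w + 1)^2*(w + 3)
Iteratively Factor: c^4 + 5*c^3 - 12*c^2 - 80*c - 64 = (c - 4)*(c^3 + 9*c^2 + 24*c + 16) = (c - 4)*(c + 1)*(c^2 + 8*c + 16) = (c - 4)*(c + 1)*(c + 4)*(c + 4)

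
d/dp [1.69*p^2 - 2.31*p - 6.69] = 3.38*p - 2.31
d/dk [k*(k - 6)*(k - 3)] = 3*k^2 - 18*k + 18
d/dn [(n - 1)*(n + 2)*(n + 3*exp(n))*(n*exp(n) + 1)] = (n - 1)*(n + 1)*(n + 2)*(n + 3*exp(n))*exp(n) + (n - 1)*(n + 2)*(n*exp(n) + 1)*(3*exp(n) + 1) + (n - 1)*(n + 3*exp(n))*(n*exp(n) + 1) + (n + 2)*(n + 3*exp(n))*(n*exp(n) + 1)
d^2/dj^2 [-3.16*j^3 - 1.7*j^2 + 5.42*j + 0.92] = -18.96*j - 3.4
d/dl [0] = 0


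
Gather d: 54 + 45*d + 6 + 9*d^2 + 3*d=9*d^2 + 48*d + 60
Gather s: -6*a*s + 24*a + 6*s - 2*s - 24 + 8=24*a + s*(4 - 6*a) - 16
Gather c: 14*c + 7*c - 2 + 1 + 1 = 21*c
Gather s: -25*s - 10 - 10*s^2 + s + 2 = -10*s^2 - 24*s - 8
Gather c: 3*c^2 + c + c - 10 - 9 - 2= 3*c^2 + 2*c - 21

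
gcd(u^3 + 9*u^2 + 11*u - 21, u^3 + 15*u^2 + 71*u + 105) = u^2 + 10*u + 21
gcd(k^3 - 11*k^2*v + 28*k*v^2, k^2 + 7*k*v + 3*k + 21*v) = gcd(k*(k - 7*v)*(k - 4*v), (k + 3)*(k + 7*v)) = 1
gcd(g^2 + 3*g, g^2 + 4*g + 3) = g + 3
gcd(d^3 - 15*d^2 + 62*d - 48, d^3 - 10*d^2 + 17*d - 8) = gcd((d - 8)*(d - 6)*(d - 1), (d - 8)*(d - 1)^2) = d^2 - 9*d + 8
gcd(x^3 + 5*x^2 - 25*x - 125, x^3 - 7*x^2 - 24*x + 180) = x + 5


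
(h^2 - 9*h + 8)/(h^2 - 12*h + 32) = (h - 1)/(h - 4)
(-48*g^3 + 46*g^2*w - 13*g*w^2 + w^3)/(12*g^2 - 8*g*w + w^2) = (24*g^2 - 11*g*w + w^2)/(-6*g + w)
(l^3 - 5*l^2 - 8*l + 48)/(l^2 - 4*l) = l - 1 - 12/l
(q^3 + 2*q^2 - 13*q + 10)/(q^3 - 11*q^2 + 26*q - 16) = (q + 5)/(q - 8)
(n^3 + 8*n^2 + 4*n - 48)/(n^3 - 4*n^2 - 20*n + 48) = (n + 6)/(n - 6)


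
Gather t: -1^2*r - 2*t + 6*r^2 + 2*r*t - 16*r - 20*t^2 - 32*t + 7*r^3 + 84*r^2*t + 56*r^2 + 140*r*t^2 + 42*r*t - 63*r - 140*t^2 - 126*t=7*r^3 + 62*r^2 - 80*r + t^2*(140*r - 160) + t*(84*r^2 + 44*r - 160)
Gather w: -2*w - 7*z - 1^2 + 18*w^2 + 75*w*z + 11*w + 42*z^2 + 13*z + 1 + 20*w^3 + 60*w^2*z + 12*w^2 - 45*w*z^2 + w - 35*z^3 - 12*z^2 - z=20*w^3 + w^2*(60*z + 30) + w*(-45*z^2 + 75*z + 10) - 35*z^3 + 30*z^2 + 5*z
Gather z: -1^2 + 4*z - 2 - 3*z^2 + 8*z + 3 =-3*z^2 + 12*z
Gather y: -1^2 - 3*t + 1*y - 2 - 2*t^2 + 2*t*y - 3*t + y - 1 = -2*t^2 - 6*t + y*(2*t + 2) - 4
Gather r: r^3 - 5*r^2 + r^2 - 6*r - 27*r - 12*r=r^3 - 4*r^2 - 45*r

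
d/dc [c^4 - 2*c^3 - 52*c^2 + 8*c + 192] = 4*c^3 - 6*c^2 - 104*c + 8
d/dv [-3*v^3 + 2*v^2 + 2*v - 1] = -9*v^2 + 4*v + 2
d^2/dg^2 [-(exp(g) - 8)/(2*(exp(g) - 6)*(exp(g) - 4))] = (-exp(4*g) + 22*exp(3*g) - 96*exp(2*g) - 208*exp(g) + 1344)*exp(g)/(2*(exp(6*g) - 30*exp(5*g) + 372*exp(4*g) - 2440*exp(3*g) + 8928*exp(2*g) - 17280*exp(g) + 13824))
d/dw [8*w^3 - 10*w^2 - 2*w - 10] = 24*w^2 - 20*w - 2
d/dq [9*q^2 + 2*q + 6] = 18*q + 2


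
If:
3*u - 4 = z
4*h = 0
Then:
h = 0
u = z/3 + 4/3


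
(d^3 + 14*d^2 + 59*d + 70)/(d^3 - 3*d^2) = (d^3 + 14*d^2 + 59*d + 70)/(d^2*(d - 3))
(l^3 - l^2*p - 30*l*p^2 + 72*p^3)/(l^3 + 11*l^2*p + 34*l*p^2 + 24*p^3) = (l^2 - 7*l*p + 12*p^2)/(l^2 + 5*l*p + 4*p^2)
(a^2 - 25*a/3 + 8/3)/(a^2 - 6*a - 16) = (a - 1/3)/(a + 2)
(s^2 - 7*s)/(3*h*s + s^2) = (s - 7)/(3*h + s)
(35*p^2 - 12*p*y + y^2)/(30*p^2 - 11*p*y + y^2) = (-7*p + y)/(-6*p + y)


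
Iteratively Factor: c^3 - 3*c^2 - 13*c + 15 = (c - 5)*(c^2 + 2*c - 3) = (c - 5)*(c + 3)*(c - 1)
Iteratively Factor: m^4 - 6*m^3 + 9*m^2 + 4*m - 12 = (m - 2)*(m^3 - 4*m^2 + m + 6) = (m - 2)*(m + 1)*(m^2 - 5*m + 6) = (m - 3)*(m - 2)*(m + 1)*(m - 2)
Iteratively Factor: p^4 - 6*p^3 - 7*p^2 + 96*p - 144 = (p - 3)*(p^3 - 3*p^2 - 16*p + 48) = (p - 3)^2*(p^2 - 16) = (p - 4)*(p - 3)^2*(p + 4)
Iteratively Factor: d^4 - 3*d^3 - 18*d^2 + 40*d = (d)*(d^3 - 3*d^2 - 18*d + 40) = d*(d - 5)*(d^2 + 2*d - 8) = d*(d - 5)*(d + 4)*(d - 2)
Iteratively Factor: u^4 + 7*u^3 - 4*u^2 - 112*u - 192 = (u + 4)*(u^3 + 3*u^2 - 16*u - 48) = (u + 4)^2*(u^2 - u - 12) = (u - 4)*(u + 4)^2*(u + 3)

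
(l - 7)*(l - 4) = l^2 - 11*l + 28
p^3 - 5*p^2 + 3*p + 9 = (p - 3)^2*(p + 1)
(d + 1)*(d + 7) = d^2 + 8*d + 7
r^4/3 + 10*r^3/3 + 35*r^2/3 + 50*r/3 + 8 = (r/3 + 1/3)*(r + 2)*(r + 3)*(r + 4)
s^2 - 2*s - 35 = (s - 7)*(s + 5)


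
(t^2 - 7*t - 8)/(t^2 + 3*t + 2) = (t - 8)/(t + 2)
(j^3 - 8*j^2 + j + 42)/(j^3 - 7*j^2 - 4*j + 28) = (j - 3)/(j - 2)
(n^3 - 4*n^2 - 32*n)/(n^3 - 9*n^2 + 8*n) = (n + 4)/(n - 1)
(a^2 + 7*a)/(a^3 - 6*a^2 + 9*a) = (a + 7)/(a^2 - 6*a + 9)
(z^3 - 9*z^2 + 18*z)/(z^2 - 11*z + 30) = z*(z - 3)/(z - 5)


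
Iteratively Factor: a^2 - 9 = (a + 3)*(a - 3)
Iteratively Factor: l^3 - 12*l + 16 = (l + 4)*(l^2 - 4*l + 4) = (l - 2)*(l + 4)*(l - 2)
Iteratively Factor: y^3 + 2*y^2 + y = (y)*(y^2 + 2*y + 1) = y*(y + 1)*(y + 1)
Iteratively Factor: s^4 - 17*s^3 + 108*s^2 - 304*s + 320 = (s - 4)*(s^3 - 13*s^2 + 56*s - 80) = (s - 4)^2*(s^2 - 9*s + 20) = (s - 4)^3*(s - 5)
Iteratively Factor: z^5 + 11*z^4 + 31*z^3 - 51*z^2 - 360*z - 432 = (z + 3)*(z^4 + 8*z^3 + 7*z^2 - 72*z - 144) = (z + 3)*(z + 4)*(z^3 + 4*z^2 - 9*z - 36) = (z + 3)^2*(z + 4)*(z^2 + z - 12) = (z + 3)^2*(z + 4)^2*(z - 3)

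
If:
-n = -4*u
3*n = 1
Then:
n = 1/3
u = 1/12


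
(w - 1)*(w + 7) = w^2 + 6*w - 7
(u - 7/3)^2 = u^2 - 14*u/3 + 49/9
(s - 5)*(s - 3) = s^2 - 8*s + 15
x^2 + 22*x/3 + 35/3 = (x + 7/3)*(x + 5)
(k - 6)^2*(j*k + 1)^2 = j^2*k^4 - 12*j^2*k^3 + 36*j^2*k^2 + 2*j*k^3 - 24*j*k^2 + 72*j*k + k^2 - 12*k + 36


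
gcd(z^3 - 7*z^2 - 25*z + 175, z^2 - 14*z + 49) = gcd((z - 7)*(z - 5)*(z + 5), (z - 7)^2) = z - 7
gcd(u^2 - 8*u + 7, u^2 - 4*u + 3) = u - 1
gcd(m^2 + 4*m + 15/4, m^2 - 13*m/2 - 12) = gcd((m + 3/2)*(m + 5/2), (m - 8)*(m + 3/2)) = m + 3/2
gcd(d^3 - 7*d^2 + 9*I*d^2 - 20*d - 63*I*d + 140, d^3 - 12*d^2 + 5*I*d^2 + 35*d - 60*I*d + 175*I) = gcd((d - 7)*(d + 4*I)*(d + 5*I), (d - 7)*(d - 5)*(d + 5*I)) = d^2 + d*(-7 + 5*I) - 35*I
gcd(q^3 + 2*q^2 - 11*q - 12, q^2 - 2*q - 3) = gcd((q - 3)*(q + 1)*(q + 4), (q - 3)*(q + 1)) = q^2 - 2*q - 3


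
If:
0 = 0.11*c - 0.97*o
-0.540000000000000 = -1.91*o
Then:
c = 2.49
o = 0.28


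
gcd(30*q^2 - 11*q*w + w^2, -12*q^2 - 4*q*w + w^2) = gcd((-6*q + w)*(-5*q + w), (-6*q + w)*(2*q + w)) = 6*q - w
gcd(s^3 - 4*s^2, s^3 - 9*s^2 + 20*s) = s^2 - 4*s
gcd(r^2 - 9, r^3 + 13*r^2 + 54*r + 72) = r + 3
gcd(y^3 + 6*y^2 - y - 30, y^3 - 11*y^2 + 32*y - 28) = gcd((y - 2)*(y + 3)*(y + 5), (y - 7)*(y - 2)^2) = y - 2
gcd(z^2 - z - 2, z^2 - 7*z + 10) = z - 2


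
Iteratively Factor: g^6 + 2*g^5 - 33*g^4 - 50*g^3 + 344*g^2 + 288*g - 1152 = (g + 4)*(g^5 - 2*g^4 - 25*g^3 + 50*g^2 + 144*g - 288) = (g + 4)^2*(g^4 - 6*g^3 - g^2 + 54*g - 72) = (g - 2)*(g + 4)^2*(g^3 - 4*g^2 - 9*g + 36) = (g - 3)*(g - 2)*(g + 4)^2*(g^2 - g - 12) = (g - 4)*(g - 3)*(g - 2)*(g + 4)^2*(g + 3)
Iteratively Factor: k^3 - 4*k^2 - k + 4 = (k - 4)*(k^2 - 1) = (k - 4)*(k + 1)*(k - 1)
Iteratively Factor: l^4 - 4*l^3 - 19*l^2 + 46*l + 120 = (l - 5)*(l^3 + l^2 - 14*l - 24) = (l - 5)*(l + 3)*(l^2 - 2*l - 8) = (l - 5)*(l - 4)*(l + 3)*(l + 2)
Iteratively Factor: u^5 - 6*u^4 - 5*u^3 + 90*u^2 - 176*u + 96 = (u + 4)*(u^4 - 10*u^3 + 35*u^2 - 50*u + 24) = (u - 1)*(u + 4)*(u^3 - 9*u^2 + 26*u - 24) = (u - 2)*(u - 1)*(u + 4)*(u^2 - 7*u + 12) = (u - 4)*(u - 2)*(u - 1)*(u + 4)*(u - 3)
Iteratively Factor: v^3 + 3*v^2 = (v)*(v^2 + 3*v) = v*(v + 3)*(v)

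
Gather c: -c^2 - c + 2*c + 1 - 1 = -c^2 + c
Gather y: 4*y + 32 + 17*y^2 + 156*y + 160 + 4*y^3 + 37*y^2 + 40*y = 4*y^3 + 54*y^2 + 200*y + 192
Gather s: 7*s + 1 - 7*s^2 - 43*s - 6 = -7*s^2 - 36*s - 5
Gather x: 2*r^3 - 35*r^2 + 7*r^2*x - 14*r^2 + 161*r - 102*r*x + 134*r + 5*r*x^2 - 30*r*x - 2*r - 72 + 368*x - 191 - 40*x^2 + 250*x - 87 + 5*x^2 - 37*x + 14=2*r^3 - 49*r^2 + 293*r + x^2*(5*r - 35) + x*(7*r^2 - 132*r + 581) - 336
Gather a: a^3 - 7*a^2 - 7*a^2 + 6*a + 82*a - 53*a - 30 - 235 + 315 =a^3 - 14*a^2 + 35*a + 50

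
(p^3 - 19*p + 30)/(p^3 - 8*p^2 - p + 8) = (p^3 - 19*p + 30)/(p^3 - 8*p^2 - p + 8)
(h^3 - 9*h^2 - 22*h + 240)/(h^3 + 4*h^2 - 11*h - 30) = (h^2 - 14*h + 48)/(h^2 - h - 6)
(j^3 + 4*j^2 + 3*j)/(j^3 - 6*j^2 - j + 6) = j*(j + 3)/(j^2 - 7*j + 6)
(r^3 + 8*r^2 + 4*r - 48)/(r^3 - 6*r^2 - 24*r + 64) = (r + 6)/(r - 8)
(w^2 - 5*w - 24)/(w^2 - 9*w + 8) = (w + 3)/(w - 1)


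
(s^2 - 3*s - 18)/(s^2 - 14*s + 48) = (s + 3)/(s - 8)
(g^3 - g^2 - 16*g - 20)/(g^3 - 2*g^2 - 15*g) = (g^2 + 4*g + 4)/(g*(g + 3))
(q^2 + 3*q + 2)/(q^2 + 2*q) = (q + 1)/q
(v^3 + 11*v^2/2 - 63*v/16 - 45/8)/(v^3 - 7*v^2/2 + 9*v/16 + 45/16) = (v + 6)/(v - 3)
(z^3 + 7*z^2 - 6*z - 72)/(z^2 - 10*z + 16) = (z^3 + 7*z^2 - 6*z - 72)/(z^2 - 10*z + 16)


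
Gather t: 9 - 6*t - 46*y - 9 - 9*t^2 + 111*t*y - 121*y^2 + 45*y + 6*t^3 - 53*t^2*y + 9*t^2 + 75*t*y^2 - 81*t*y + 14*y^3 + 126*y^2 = 6*t^3 - 53*t^2*y + t*(75*y^2 + 30*y - 6) + 14*y^3 + 5*y^2 - y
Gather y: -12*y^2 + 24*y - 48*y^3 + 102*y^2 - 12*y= -48*y^3 + 90*y^2 + 12*y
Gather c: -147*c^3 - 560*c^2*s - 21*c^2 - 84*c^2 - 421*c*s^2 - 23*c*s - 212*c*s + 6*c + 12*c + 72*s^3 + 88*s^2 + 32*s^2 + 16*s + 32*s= -147*c^3 + c^2*(-560*s - 105) + c*(-421*s^2 - 235*s + 18) + 72*s^3 + 120*s^2 + 48*s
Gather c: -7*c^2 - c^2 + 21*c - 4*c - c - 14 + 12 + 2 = -8*c^2 + 16*c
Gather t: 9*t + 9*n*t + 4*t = t*(9*n + 13)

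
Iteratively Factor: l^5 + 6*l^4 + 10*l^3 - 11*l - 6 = (l + 1)*(l^4 + 5*l^3 + 5*l^2 - 5*l - 6) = (l + 1)^2*(l^3 + 4*l^2 + l - 6) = (l + 1)^2*(l + 3)*(l^2 + l - 2) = (l + 1)^2*(l + 2)*(l + 3)*(l - 1)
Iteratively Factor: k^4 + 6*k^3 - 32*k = (k + 4)*(k^3 + 2*k^2 - 8*k) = k*(k + 4)*(k^2 + 2*k - 8) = k*(k + 4)^2*(k - 2)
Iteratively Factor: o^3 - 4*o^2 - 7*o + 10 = (o + 2)*(o^2 - 6*o + 5) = (o - 5)*(o + 2)*(o - 1)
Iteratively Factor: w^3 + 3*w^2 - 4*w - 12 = (w + 3)*(w^2 - 4) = (w + 2)*(w + 3)*(w - 2)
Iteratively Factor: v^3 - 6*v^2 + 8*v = (v - 2)*(v^2 - 4*v) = v*(v - 2)*(v - 4)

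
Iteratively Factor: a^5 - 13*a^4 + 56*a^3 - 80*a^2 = (a - 4)*(a^4 - 9*a^3 + 20*a^2) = a*(a - 4)*(a^3 - 9*a^2 + 20*a) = a*(a - 4)^2*(a^2 - 5*a) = a*(a - 5)*(a - 4)^2*(a)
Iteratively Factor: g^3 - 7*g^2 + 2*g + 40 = (g - 5)*(g^2 - 2*g - 8) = (g - 5)*(g + 2)*(g - 4)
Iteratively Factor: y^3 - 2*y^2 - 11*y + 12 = (y - 4)*(y^2 + 2*y - 3) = (y - 4)*(y - 1)*(y + 3)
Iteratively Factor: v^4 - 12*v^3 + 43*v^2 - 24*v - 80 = (v - 4)*(v^3 - 8*v^2 + 11*v + 20) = (v - 4)^2*(v^2 - 4*v - 5) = (v - 4)^2*(v + 1)*(v - 5)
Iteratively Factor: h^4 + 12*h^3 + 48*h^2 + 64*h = (h + 4)*(h^3 + 8*h^2 + 16*h) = (h + 4)^2*(h^2 + 4*h) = h*(h + 4)^2*(h + 4)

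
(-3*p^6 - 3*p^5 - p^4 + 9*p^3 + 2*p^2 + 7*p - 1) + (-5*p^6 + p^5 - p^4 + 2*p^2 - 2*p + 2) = -8*p^6 - 2*p^5 - 2*p^4 + 9*p^3 + 4*p^2 + 5*p + 1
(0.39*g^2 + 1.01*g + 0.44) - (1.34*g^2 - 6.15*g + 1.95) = -0.95*g^2 + 7.16*g - 1.51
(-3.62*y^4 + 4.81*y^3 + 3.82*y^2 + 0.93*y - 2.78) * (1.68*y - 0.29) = -6.0816*y^5 + 9.1306*y^4 + 5.0227*y^3 + 0.4546*y^2 - 4.9401*y + 0.8062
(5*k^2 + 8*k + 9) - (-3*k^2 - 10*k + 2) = 8*k^2 + 18*k + 7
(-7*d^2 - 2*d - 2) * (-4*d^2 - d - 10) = 28*d^4 + 15*d^3 + 80*d^2 + 22*d + 20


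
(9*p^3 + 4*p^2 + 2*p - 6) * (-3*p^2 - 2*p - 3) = -27*p^5 - 30*p^4 - 41*p^3 + 2*p^2 + 6*p + 18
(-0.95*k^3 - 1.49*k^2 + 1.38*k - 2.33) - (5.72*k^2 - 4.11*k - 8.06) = -0.95*k^3 - 7.21*k^2 + 5.49*k + 5.73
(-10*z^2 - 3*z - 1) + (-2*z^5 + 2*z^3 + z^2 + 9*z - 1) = -2*z^5 + 2*z^3 - 9*z^2 + 6*z - 2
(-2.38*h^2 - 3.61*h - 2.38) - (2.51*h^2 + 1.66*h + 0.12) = -4.89*h^2 - 5.27*h - 2.5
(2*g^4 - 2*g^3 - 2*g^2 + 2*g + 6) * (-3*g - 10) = -6*g^5 - 14*g^4 + 26*g^3 + 14*g^2 - 38*g - 60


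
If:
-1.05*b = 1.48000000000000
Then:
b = -1.41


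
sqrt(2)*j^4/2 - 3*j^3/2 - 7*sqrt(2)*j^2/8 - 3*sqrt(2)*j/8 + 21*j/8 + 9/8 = (j - 3/2)*(j + 1/2)*(j - 3*sqrt(2)/2)*(sqrt(2)*j/2 + sqrt(2)/2)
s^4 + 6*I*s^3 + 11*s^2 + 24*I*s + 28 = (s - 2*I)*(s - I)*(s + 2*I)*(s + 7*I)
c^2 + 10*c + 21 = (c + 3)*(c + 7)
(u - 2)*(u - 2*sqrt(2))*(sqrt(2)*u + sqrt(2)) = sqrt(2)*u^3 - 4*u^2 - sqrt(2)*u^2 - 2*sqrt(2)*u + 4*u + 8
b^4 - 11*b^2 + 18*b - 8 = (b - 2)*(b - 1)^2*(b + 4)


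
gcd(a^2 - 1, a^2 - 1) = a^2 - 1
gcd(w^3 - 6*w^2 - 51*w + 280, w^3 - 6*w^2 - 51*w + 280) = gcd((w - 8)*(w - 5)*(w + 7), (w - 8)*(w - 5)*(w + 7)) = w^3 - 6*w^2 - 51*w + 280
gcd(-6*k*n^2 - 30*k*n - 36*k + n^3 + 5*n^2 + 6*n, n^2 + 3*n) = n + 3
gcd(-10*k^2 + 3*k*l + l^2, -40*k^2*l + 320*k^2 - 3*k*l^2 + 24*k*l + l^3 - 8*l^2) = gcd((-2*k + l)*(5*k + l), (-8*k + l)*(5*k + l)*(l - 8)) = 5*k + l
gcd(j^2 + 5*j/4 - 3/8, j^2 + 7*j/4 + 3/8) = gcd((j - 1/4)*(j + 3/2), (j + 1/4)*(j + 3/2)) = j + 3/2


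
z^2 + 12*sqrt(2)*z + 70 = (z + 5*sqrt(2))*(z + 7*sqrt(2))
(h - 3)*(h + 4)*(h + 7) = h^3 + 8*h^2 - 5*h - 84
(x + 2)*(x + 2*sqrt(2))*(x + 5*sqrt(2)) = x^3 + 2*x^2 + 7*sqrt(2)*x^2 + 14*sqrt(2)*x + 20*x + 40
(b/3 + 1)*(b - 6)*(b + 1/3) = b^3/3 - 8*b^2/9 - 19*b/3 - 2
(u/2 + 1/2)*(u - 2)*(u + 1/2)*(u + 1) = u^4/2 + u^3/4 - 3*u^2/2 - 7*u/4 - 1/2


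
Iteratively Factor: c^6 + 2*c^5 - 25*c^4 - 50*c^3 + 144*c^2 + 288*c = (c)*(c^5 + 2*c^4 - 25*c^3 - 50*c^2 + 144*c + 288) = c*(c + 4)*(c^4 - 2*c^3 - 17*c^2 + 18*c + 72) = c*(c - 4)*(c + 4)*(c^3 + 2*c^2 - 9*c - 18) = c*(c - 4)*(c + 3)*(c + 4)*(c^2 - c - 6) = c*(c - 4)*(c - 3)*(c + 3)*(c + 4)*(c + 2)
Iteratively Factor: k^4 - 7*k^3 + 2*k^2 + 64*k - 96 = (k - 2)*(k^3 - 5*k^2 - 8*k + 48) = (k - 2)*(k + 3)*(k^2 - 8*k + 16) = (k - 4)*(k - 2)*(k + 3)*(k - 4)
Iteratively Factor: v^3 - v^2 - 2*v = (v)*(v^2 - v - 2) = v*(v - 2)*(v + 1)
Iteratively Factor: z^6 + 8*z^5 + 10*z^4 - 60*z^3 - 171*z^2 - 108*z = (z + 4)*(z^5 + 4*z^4 - 6*z^3 - 36*z^2 - 27*z) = (z + 3)*(z + 4)*(z^4 + z^3 - 9*z^2 - 9*z) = (z + 1)*(z + 3)*(z + 4)*(z^3 - 9*z) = (z + 1)*(z + 3)^2*(z + 4)*(z^2 - 3*z) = (z - 3)*(z + 1)*(z + 3)^2*(z + 4)*(z)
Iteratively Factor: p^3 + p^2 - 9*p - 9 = (p + 3)*(p^2 - 2*p - 3) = (p - 3)*(p + 3)*(p + 1)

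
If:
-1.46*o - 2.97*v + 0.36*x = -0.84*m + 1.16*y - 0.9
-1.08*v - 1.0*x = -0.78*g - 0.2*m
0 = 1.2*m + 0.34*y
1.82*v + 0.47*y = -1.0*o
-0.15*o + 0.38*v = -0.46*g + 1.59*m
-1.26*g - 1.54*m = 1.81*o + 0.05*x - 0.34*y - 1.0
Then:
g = -0.53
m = -0.80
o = 2.10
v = -1.88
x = 1.46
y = 2.83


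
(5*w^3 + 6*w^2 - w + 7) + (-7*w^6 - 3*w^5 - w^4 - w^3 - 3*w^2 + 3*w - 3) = -7*w^6 - 3*w^5 - w^4 + 4*w^3 + 3*w^2 + 2*w + 4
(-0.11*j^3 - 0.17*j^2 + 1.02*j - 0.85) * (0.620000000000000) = -0.0682*j^3 - 0.1054*j^2 + 0.6324*j - 0.527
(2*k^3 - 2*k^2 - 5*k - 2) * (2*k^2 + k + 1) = 4*k^5 - 2*k^4 - 10*k^3 - 11*k^2 - 7*k - 2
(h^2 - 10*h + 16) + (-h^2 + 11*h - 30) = h - 14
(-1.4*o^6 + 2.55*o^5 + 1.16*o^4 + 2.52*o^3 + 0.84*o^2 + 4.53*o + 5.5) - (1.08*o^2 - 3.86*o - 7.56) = -1.4*o^6 + 2.55*o^5 + 1.16*o^4 + 2.52*o^3 - 0.24*o^2 + 8.39*o + 13.06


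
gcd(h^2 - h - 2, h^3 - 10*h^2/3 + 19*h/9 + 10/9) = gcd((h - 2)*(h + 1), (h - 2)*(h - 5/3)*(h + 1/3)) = h - 2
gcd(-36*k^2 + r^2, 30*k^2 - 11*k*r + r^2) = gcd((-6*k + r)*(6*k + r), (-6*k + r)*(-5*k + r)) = -6*k + r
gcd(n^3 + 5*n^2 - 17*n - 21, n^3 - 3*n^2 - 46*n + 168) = n + 7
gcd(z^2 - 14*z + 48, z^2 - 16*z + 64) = z - 8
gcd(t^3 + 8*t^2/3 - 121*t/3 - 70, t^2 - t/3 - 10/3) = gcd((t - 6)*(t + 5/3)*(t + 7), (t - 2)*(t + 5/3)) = t + 5/3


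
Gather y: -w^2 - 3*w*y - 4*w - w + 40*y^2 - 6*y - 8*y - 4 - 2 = -w^2 - 5*w + 40*y^2 + y*(-3*w - 14) - 6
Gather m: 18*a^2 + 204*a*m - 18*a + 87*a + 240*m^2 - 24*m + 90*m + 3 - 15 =18*a^2 + 69*a + 240*m^2 + m*(204*a + 66) - 12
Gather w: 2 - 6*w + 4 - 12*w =6 - 18*w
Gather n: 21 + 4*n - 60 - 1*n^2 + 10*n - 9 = -n^2 + 14*n - 48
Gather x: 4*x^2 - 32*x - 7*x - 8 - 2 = 4*x^2 - 39*x - 10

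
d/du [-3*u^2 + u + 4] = 1 - 6*u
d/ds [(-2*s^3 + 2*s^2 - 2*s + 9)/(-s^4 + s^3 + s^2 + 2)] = (s*(-4*s^2 + 3*s + 2)*(2*s^3 - 2*s^2 + 2*s - 9) + 2*(-3*s^2 + 2*s - 1)*(-s^4 + s^3 + s^2 + 2))/(-s^4 + s^3 + s^2 + 2)^2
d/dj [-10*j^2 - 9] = -20*j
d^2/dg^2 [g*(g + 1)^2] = 6*g + 4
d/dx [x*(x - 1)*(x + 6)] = 3*x^2 + 10*x - 6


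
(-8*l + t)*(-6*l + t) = 48*l^2 - 14*l*t + t^2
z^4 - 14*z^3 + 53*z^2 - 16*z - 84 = (z - 7)*(z - 6)*(z - 2)*(z + 1)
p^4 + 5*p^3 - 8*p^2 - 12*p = p*(p - 2)*(p + 1)*(p + 6)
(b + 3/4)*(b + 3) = b^2 + 15*b/4 + 9/4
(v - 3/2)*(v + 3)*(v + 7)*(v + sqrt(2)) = v^4 + sqrt(2)*v^3 + 17*v^3/2 + 6*v^2 + 17*sqrt(2)*v^2/2 - 63*v/2 + 6*sqrt(2)*v - 63*sqrt(2)/2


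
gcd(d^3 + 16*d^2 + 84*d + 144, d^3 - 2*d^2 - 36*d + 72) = d + 6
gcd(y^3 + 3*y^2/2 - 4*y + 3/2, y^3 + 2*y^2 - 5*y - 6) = y + 3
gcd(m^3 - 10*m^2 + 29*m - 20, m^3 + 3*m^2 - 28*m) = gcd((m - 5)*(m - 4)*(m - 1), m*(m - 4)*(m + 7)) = m - 4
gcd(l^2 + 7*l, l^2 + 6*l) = l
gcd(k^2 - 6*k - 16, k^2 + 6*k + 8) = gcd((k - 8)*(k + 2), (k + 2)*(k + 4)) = k + 2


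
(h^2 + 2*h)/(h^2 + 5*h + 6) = h/(h + 3)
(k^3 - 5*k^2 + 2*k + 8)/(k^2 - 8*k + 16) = (k^2 - k - 2)/(k - 4)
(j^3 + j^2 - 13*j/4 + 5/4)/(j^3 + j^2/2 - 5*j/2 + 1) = (j + 5/2)/(j + 2)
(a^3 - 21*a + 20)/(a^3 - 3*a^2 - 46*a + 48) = (a^2 + a - 20)/(a^2 - 2*a - 48)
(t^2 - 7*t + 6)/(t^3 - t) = (t - 6)/(t*(t + 1))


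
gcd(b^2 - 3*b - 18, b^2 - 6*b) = b - 6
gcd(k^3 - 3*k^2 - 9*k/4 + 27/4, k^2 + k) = 1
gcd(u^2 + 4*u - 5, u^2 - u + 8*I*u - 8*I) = u - 1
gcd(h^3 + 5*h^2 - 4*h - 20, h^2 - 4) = h^2 - 4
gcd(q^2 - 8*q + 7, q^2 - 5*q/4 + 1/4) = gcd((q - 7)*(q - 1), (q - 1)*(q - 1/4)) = q - 1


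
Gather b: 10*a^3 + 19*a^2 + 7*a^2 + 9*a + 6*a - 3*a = 10*a^3 + 26*a^2 + 12*a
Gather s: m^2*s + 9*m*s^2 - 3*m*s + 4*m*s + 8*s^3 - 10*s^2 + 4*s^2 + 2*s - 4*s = 8*s^3 + s^2*(9*m - 6) + s*(m^2 + m - 2)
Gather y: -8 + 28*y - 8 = 28*y - 16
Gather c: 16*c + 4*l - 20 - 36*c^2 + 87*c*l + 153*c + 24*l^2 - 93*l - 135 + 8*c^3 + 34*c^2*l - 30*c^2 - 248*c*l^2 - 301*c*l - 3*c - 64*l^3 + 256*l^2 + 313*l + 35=8*c^3 + c^2*(34*l - 66) + c*(-248*l^2 - 214*l + 166) - 64*l^3 + 280*l^2 + 224*l - 120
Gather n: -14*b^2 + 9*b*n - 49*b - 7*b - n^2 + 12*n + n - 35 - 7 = -14*b^2 - 56*b - n^2 + n*(9*b + 13) - 42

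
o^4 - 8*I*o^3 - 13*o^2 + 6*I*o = o*(o - 6*I)*(o - I)^2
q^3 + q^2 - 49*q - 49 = (q - 7)*(q + 1)*(q + 7)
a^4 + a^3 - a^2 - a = a*(a - 1)*(a + 1)^2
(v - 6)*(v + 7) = v^2 + v - 42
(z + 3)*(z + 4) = z^2 + 7*z + 12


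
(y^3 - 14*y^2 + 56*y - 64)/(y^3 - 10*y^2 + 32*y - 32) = (y - 8)/(y - 4)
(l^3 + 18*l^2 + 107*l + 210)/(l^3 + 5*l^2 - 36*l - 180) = (l + 7)/(l - 6)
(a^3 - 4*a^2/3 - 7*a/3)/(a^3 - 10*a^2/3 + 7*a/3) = (a + 1)/(a - 1)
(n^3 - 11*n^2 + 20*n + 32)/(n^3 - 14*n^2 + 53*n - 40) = (n^2 - 3*n - 4)/(n^2 - 6*n + 5)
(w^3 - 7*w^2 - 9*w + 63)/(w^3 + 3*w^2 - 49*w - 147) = (w - 3)/(w + 7)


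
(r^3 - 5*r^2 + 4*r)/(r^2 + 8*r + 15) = r*(r^2 - 5*r + 4)/(r^2 + 8*r + 15)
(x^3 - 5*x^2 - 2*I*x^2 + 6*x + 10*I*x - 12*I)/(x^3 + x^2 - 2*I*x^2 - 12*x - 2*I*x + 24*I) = (x - 2)/(x + 4)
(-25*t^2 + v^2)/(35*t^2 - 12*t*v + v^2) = (-5*t - v)/(7*t - v)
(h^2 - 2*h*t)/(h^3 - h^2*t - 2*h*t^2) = 1/(h + t)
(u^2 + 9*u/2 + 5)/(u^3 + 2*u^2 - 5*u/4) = 2*(u + 2)/(u*(2*u - 1))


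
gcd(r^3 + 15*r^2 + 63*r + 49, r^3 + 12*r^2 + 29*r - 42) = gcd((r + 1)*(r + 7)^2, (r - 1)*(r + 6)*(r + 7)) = r + 7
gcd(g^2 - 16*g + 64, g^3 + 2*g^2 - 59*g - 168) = g - 8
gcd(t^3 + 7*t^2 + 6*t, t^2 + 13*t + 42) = t + 6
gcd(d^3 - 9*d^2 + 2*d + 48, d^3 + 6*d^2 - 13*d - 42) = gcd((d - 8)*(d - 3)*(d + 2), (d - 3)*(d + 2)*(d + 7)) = d^2 - d - 6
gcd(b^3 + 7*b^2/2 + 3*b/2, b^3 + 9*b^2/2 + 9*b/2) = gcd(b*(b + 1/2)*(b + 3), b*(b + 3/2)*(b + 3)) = b^2 + 3*b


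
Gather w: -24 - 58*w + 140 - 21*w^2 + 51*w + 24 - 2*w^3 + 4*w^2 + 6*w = -2*w^3 - 17*w^2 - w + 140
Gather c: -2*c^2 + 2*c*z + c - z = -2*c^2 + c*(2*z + 1) - z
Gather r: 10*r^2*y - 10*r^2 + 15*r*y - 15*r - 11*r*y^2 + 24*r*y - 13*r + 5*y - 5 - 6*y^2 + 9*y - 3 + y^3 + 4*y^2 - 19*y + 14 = r^2*(10*y - 10) + r*(-11*y^2 + 39*y - 28) + y^3 - 2*y^2 - 5*y + 6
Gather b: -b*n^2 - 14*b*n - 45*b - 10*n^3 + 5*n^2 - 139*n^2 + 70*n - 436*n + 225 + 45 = b*(-n^2 - 14*n - 45) - 10*n^3 - 134*n^2 - 366*n + 270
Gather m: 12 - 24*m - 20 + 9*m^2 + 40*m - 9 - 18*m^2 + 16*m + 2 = -9*m^2 + 32*m - 15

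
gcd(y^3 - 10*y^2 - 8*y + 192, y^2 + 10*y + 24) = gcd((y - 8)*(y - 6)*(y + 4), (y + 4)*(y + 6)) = y + 4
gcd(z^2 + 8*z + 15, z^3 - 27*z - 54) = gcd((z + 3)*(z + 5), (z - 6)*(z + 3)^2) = z + 3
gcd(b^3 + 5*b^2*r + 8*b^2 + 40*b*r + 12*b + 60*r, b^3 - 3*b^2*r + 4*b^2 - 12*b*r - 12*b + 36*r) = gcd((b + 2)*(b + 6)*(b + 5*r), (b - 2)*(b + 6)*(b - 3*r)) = b + 6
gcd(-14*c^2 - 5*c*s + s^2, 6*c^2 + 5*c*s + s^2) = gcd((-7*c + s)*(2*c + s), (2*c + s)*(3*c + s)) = 2*c + s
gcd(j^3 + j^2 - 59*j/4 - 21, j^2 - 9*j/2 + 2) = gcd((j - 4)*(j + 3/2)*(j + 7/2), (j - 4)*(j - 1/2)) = j - 4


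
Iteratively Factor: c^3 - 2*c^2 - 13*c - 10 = (c + 1)*(c^2 - 3*c - 10) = (c - 5)*(c + 1)*(c + 2)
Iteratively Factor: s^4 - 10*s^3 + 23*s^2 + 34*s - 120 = (s + 2)*(s^3 - 12*s^2 + 47*s - 60) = (s - 3)*(s + 2)*(s^2 - 9*s + 20) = (s - 4)*(s - 3)*(s + 2)*(s - 5)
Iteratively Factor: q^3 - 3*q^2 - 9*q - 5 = (q - 5)*(q^2 + 2*q + 1) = (q - 5)*(q + 1)*(q + 1)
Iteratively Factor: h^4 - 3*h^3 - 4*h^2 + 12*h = (h - 3)*(h^3 - 4*h) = h*(h - 3)*(h^2 - 4) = h*(h - 3)*(h - 2)*(h + 2)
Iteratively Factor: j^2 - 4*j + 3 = (j - 3)*(j - 1)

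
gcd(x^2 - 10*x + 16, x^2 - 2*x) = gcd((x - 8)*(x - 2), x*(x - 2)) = x - 2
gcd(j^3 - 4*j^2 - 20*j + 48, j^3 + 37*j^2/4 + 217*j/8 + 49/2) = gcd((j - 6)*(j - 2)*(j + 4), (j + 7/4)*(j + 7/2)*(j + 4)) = j + 4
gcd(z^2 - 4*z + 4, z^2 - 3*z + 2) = z - 2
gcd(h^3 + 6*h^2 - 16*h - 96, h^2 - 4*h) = h - 4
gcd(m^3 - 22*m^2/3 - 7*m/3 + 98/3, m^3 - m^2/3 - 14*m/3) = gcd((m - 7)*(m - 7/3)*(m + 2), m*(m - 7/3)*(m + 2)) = m^2 - m/3 - 14/3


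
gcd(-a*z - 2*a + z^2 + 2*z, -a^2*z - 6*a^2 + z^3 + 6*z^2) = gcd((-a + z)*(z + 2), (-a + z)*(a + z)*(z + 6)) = -a + z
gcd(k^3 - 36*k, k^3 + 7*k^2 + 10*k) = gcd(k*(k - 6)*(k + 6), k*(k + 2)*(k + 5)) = k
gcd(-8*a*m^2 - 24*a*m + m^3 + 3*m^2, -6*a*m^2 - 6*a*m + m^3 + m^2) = m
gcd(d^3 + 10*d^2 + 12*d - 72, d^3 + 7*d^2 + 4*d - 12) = d + 6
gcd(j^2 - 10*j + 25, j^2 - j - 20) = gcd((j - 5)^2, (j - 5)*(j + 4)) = j - 5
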